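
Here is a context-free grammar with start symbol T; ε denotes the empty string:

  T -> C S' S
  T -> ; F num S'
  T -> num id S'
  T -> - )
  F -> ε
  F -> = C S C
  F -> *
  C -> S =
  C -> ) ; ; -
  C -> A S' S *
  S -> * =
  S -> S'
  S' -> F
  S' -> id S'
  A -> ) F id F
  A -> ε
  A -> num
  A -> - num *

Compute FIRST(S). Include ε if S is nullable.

S -> * = contributes {*}.
From S -> S': add FIRST(S') = { *, =, id, ε } (including ε since S' is nullable).
Union: FIRST(S) = { *, =, id, ε }.

{ *, =, id, ε }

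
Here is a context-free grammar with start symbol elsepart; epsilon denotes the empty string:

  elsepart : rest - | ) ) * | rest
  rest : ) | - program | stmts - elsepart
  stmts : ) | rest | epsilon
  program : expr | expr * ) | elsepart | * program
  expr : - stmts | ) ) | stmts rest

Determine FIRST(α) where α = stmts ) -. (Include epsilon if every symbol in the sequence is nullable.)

{ ), - }

Add FIRST(stmts)\{epsilon} = { ), - }; stmts is nullable, continue.
) is a terminal; add {)} and stop.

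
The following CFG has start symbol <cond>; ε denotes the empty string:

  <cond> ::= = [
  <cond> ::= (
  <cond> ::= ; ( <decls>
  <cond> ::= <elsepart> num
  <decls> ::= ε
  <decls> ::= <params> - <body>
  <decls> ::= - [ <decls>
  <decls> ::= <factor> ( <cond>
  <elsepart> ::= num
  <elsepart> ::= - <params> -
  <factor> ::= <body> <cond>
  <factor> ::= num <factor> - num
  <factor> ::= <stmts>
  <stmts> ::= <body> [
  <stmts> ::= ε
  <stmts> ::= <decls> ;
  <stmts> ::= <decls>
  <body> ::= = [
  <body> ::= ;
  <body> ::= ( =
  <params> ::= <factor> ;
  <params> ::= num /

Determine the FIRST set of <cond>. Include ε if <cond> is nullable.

<cond> ::= = [ contributes {=}.
<cond> ::= ( contributes {(}.
<cond> ::= ; ( <decls> contributes {;}.
From <cond> ::= <elsepart> num: add FIRST(<elsepart>) = { -, num }.
Union: FIRST(<cond>) = { (, -, ;, =, num }.

{ (, -, ;, =, num }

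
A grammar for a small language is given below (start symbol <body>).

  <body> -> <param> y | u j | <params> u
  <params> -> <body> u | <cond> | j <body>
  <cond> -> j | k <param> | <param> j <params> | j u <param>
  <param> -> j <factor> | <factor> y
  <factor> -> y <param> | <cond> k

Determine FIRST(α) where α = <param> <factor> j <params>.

{ j, k, y }

Add FIRST(<param>) = { j, k, y }; <param> is not nullable, stop.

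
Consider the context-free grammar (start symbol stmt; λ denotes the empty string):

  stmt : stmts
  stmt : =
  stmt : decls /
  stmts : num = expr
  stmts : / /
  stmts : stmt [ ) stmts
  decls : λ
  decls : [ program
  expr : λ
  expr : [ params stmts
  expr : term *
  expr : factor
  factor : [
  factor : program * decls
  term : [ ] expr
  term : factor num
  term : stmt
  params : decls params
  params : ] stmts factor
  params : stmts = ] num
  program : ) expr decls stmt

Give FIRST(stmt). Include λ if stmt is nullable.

{ /, =, [, num }

From stmt : stmts: add FIRST(stmts) = { /, =, [, num }.
stmt : = contributes {=}.
From stmt : decls /: decls nullable, take FIRST(decls) ∪ {/} = { /, [ }.
Union: FIRST(stmt) = { /, =, [, num }.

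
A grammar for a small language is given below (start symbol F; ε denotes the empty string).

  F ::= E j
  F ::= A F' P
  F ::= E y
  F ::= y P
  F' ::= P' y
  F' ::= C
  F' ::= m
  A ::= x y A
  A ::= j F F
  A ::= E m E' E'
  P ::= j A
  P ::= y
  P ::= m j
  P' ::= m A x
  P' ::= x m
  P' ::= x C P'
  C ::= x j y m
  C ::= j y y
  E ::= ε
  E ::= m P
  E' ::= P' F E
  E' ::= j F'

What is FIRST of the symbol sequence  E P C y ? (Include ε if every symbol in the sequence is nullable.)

{ j, m, y }

Add FIRST(E)\{ε} = { m }; E is nullable, continue.
Add FIRST(P) = { j, m, y }; P is not nullable, stop.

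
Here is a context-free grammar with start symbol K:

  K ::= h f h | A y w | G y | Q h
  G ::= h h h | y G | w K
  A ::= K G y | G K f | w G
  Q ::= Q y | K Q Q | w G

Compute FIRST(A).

From A ::= K G y: add FIRST(K) = { h, w, y }.
From A ::= G K f: add FIRST(G) = { h, w, y }.
A ::= w G contributes {w}.
Union: FIRST(A) = { h, w, y }.

{ h, w, y }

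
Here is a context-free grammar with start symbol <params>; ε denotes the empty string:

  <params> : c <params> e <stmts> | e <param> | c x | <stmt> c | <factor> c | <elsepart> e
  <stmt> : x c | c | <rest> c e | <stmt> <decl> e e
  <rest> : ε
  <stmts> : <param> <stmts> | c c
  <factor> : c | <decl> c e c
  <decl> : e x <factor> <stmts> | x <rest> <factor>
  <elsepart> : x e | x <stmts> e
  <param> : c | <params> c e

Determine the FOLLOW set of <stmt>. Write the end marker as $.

In <params> : <stmt> c: add FIRST(c) = { c }.
In <stmt> : <stmt> <decl> e e: add FIRST(<decl> e e) = { e, x }.
Union: FOLLOW(<stmt>) = { c, e, x }.

{ c, e, x }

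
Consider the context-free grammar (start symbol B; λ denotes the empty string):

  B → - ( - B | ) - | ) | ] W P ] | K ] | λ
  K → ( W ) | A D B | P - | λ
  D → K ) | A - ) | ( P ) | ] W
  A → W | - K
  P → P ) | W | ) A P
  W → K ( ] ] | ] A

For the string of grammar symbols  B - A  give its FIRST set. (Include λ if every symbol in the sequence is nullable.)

{ (, ), -, ] }

Add FIRST(B)\{λ} = { (, ), -, ] }; B is nullable, continue.
- is a terminal; add {-} and stop.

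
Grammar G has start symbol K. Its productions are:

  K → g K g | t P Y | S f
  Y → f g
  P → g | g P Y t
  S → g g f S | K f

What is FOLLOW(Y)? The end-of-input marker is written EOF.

In K → t P Y: Y is at the end, add FOLLOW(K) = { EOF, f, g }.
In P → g P Y t: add FIRST(t) = { t }.
Union: FOLLOW(Y) = { EOF, f, g, t }.

{ EOF, f, g, t }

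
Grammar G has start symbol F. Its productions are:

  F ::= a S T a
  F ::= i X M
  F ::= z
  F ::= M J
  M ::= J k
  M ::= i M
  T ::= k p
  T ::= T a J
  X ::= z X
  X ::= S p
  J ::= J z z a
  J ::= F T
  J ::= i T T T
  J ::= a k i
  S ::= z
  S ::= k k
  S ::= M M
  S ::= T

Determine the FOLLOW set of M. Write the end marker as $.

{ $, a, i, k, p, z }

In F ::= i X M: M is at the end, add FOLLOW(F) = { $, k }.
In F ::= M J: add FIRST(J) = { a, i, z }.
In M ::= i M: M is at the end, add FOLLOW(M) = { $, a, i, k, p, z }.
In S ::= M M: add FIRST(M) = { a, i, z }.
In S ::= M M: M is at the end, add FOLLOW(S) = { k, p }.
Union: FOLLOW(M) = { $, a, i, k, p, z }.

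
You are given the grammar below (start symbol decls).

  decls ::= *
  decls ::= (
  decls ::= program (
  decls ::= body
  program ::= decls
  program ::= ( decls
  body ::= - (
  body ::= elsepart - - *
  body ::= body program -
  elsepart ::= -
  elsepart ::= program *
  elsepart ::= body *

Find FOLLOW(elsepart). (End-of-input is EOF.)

{ - }

In body ::= elsepart - - *: add FIRST(- - *) = { - }.
Union: FOLLOW(elsepart) = { - }.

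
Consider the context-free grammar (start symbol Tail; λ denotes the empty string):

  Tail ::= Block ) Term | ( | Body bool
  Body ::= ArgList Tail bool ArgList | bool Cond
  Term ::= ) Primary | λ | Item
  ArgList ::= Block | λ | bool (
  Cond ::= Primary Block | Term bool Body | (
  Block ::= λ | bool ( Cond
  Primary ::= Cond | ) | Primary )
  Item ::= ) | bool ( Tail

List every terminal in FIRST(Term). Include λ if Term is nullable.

{ ), bool, λ }

Term ::= ) Primary contributes {)}.
Term ::= λ contributes λ.
From Term ::= Item: add FIRST(Item) = { ), bool }.
Union: FIRST(Term) = { ), bool, λ }.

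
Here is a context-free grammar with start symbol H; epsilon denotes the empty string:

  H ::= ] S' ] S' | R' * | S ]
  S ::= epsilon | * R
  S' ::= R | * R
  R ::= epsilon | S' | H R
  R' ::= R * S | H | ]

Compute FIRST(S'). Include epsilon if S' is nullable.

From S' ::= R: add FIRST(R) = { *, ], epsilon } (including epsilon since R is nullable).
S' ::= * R contributes {*}.
Union: FIRST(S') = { *, ], epsilon }.

{ *, ], epsilon }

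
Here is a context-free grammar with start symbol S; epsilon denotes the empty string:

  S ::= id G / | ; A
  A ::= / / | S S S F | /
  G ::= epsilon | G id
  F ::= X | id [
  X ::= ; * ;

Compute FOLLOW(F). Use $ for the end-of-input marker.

In A ::= S S S F: F is at the end, add FOLLOW(A) = { $, ;, id }.
Union: FOLLOW(F) = { $, ;, id }.

{ $, ;, id }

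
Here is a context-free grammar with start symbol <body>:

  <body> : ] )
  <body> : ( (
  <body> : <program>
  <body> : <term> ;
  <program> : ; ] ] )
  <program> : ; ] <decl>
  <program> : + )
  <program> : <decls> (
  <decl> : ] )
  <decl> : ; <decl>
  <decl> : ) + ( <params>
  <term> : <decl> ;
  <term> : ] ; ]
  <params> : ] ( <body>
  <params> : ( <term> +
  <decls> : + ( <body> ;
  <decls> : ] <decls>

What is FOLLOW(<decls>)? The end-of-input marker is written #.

{ ( }

In <program> : <decls> (: add FIRST(() = { ( }.
In <decls> : ] <decls>: <decls> is at the end, add FOLLOW(<decls>) = { ( }.
Union: FOLLOW(<decls>) = { ( }.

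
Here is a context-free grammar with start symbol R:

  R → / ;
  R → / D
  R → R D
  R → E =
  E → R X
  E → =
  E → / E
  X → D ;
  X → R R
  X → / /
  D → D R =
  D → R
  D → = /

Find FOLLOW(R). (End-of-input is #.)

{ #, /, ;, = }

R is the start symbol, so # ∈ FOLLOW(R).
In R → R D: add FIRST(D) = { /, = }.
In E → R X: add FIRST(X) = { /, = }.
In X → R R: add FIRST(R) = { /, = }.
In X → R R: R is at the end, add FOLLOW(X) = { = }.
In D → D R =: add FIRST(=) = { = }.
In D → R: R is at the end, add FOLLOW(D) = { #, /, ;, = }.
Union: FOLLOW(R) = { #, /, ;, = }.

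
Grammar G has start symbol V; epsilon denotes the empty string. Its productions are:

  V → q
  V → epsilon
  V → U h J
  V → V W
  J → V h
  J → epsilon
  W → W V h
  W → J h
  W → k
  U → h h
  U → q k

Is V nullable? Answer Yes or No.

Yes

V has an epsilon-production, so V ⇒ epsilon.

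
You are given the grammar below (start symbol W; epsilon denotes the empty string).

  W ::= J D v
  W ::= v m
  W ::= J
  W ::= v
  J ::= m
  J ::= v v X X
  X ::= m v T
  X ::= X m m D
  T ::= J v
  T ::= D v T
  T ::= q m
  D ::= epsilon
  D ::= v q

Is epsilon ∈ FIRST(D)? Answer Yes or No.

Yes

D has an epsilon-production, so D ⇒ epsilon.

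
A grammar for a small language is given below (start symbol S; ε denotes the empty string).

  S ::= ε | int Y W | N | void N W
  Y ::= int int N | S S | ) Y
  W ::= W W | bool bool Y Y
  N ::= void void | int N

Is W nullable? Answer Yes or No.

Nullable nonterminals: S, Y.
No production of W has an RHS whose symbols are all nullable, so W is not nullable.

No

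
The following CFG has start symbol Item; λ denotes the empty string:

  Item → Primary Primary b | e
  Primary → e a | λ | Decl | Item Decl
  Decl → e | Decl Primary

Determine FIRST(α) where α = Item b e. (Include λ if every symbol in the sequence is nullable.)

Add FIRST(Item) = { b, e }; Item is not nullable, stop.

{ b, e }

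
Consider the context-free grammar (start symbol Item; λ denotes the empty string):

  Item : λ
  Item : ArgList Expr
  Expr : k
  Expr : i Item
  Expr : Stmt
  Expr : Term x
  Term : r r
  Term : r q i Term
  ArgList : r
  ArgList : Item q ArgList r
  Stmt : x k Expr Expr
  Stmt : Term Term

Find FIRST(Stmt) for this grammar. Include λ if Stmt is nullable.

{ r, x }

Stmt : x k Expr Expr contributes {x}.
From Stmt : Term Term: add FIRST(Term) = { r }.
Union: FIRST(Stmt) = { r, x }.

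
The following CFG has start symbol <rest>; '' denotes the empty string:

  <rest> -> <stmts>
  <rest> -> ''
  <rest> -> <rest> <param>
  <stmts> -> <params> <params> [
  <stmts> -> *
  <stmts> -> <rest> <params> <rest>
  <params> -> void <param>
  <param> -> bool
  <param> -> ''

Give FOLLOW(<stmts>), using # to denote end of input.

In <rest> -> <stmts>: <stmts> is at the end, add FOLLOW(<rest>) = { #, bool, void }.
Union: FOLLOW(<stmts>) = { #, bool, void }.

{ #, bool, void }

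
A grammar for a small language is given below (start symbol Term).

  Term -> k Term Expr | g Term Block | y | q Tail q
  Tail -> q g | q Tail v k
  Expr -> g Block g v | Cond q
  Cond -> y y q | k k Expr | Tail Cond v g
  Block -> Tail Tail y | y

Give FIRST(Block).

{ q, y }

From Block -> Tail Tail y: add FIRST(Tail) = { q }.
Block -> y contributes {y}.
Union: FIRST(Block) = { q, y }.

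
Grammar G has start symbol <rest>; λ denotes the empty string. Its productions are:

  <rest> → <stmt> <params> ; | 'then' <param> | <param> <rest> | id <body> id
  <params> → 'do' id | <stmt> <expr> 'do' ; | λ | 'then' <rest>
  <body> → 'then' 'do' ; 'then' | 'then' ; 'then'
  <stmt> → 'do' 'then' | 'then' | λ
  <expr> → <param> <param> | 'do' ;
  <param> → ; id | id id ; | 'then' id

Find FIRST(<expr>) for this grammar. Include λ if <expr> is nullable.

{ 'do', 'then', ;, id }

From <expr> → <param> <param>: add FIRST(<param>) = { 'then', ;, id }.
<expr> → 'do' ; contributes {'do'}.
Union: FIRST(<expr>) = { 'do', 'then', ;, id }.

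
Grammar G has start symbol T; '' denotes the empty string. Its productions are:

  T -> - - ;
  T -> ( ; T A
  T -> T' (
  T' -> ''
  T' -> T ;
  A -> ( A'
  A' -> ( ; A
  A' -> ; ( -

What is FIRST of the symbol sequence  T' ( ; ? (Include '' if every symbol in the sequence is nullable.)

Add FIRST(T')\{''} = { (, - }; T' is nullable, continue.
( is a terminal; add {(} and stop.

{ (, - }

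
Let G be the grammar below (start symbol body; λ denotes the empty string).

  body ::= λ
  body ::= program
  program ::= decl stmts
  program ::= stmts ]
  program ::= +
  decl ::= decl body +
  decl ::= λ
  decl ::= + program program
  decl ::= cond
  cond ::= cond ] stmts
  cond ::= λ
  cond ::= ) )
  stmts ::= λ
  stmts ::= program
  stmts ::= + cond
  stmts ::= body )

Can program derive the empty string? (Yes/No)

Yes

program ::= decl stmts and each of decl, stmts is nullable, so program ⇒* λ.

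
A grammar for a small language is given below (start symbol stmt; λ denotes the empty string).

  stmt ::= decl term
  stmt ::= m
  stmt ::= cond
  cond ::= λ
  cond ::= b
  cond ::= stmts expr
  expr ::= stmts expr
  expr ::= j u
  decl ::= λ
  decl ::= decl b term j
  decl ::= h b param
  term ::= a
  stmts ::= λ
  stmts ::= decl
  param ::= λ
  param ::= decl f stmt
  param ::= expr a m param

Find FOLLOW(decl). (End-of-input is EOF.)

In stmt ::= decl term: add FIRST(term) = { a }.
In decl ::= decl b term j: add FIRST(b term j) = { b }.
In stmts ::= decl: decl is at the end, add FOLLOW(stmts) = { b, h, j }.
In param ::= decl f stmt: add FIRST(f stmt) = { f }.
Union: FOLLOW(decl) = { a, b, f, h, j }.

{ a, b, f, h, j }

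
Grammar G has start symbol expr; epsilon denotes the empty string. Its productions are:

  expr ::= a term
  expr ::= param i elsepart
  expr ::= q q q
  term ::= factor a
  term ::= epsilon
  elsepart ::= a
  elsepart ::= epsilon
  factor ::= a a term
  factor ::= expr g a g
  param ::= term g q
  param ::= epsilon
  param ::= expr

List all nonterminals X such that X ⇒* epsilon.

{ elsepart, param, term }

Directly nullable (have an epsilon-production): term, elsepart, param.
No other nonterminal has a production whose RHS symbols are all nullable.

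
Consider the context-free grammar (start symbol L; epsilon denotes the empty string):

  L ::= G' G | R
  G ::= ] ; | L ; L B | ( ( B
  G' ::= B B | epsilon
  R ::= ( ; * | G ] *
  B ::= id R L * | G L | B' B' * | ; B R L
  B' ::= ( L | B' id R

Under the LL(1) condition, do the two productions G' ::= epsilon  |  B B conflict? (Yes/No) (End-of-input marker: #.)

Yes

FIRST(epsilon) = { epsilon } and FIRST(B B) = { (, ;, ], id }.
The first alternative is nullable and FOLLOW(G') = { (, ;, ], id } shares ( with FIRST of the second — conflict.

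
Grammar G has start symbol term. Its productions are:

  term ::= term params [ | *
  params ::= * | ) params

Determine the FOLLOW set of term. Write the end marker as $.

term is the start symbol, so $ ∈ FOLLOW(term).
In term ::= term params [: add FIRST(params [) = { ), * }.
Union: FOLLOW(term) = { $, ), * }.

{ $, ), * }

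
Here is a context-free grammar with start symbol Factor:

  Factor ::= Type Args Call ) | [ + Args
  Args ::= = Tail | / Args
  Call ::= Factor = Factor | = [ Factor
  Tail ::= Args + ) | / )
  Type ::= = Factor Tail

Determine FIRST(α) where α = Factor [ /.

{ =, [ }

Add FIRST(Factor) = { =, [ }; Factor is not nullable, stop.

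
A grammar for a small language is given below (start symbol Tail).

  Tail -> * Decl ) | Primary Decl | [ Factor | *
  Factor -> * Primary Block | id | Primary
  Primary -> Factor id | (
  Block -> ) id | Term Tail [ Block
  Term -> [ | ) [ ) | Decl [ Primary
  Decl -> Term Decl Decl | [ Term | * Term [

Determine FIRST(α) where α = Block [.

{ ), *, [ }

Add FIRST(Block) = { ), *, [ }; Block is not nullable, stop.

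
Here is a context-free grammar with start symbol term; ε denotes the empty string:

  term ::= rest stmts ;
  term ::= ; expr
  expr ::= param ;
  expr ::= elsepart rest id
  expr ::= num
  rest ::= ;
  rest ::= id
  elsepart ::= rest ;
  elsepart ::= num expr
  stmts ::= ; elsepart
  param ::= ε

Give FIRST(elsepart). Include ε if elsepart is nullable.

From elsepart ::= rest ;: add FIRST(rest) = { ;, id }.
elsepart ::= num expr contributes {num}.
Union: FIRST(elsepart) = { ;, id, num }.

{ ;, id, num }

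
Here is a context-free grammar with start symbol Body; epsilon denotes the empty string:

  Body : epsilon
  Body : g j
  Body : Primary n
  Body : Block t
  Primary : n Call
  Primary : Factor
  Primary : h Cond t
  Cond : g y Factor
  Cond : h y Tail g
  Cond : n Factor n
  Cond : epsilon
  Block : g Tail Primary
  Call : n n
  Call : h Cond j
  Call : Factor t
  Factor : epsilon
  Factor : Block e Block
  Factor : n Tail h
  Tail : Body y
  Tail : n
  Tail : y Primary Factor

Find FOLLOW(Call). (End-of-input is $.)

In Primary : n Call: Call is at the end, add FOLLOW(Primary) = { e, g, h, j, n, t }.
Union: FOLLOW(Call) = { e, g, h, j, n, t }.

{ e, g, h, j, n, t }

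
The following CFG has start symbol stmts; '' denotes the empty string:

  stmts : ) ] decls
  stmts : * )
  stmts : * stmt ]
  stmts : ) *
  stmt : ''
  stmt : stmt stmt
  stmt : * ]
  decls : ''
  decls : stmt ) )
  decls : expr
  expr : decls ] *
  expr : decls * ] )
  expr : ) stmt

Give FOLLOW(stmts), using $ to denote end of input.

stmts is the start symbol, so $ ∈ FOLLOW(stmts).
Union: FOLLOW(stmts) = { $ }.

{ $ }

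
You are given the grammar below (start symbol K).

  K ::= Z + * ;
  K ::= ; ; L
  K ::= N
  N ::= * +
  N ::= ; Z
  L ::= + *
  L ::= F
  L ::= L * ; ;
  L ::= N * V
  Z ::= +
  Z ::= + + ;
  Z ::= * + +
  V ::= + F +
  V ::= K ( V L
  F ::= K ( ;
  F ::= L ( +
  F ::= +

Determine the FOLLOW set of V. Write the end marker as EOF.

{ EOF, (, *, +, ; }

In L ::= N * V: V is at the end, add FOLLOW(L) = { EOF, (, *, +, ; }.
In V ::= K ( V L: add FIRST(L) = { *, +, ; }.
Union: FOLLOW(V) = { EOF, (, *, +, ; }.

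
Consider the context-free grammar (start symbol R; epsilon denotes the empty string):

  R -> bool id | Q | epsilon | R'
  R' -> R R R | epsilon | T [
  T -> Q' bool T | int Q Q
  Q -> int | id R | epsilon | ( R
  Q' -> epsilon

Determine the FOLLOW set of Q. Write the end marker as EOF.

In R -> Q: Q is at the end, add FOLLOW(R) = { EOF, (, [, bool, id, int }.
In T -> int Q Q: add FIRST(Q)\{epsilon} = { (, id, int }.
  Since Q is nullable, also add FOLLOW(T) = { [ }.
In T -> int Q Q: Q is at the end, add FOLLOW(T) = { [ }.
Union: FOLLOW(Q) = { EOF, (, [, bool, id, int }.

{ EOF, (, [, bool, id, int }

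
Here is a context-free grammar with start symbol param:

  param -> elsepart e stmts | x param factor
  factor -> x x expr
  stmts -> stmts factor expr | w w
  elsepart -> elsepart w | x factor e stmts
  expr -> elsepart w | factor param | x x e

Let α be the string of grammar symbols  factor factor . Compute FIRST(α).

Add FIRST(factor) = { x }; factor is not nullable, stop.

{ x }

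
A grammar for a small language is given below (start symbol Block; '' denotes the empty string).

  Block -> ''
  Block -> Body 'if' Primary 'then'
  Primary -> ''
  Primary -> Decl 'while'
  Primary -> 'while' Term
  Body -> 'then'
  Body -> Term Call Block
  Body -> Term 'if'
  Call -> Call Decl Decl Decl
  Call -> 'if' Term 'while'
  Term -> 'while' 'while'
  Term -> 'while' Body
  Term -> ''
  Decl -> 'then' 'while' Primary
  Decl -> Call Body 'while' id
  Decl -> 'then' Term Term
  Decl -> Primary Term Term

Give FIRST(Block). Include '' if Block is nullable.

Block -> '' contributes ''.
From Block -> Body 'if' Primary 'then': add FIRST(Body) = { 'if', 'then', 'while' }.
Union: FIRST(Block) = { 'if', 'then', 'while', '' }.

{ 'if', 'then', 'while', '' }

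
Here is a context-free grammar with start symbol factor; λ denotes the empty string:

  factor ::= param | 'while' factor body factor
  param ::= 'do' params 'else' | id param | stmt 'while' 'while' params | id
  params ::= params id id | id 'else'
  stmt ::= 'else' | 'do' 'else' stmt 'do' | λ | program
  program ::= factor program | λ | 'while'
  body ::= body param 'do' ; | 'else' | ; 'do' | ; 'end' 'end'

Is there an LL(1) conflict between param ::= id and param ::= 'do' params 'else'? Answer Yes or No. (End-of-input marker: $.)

FIRST(id) = { id } and FIRST('do' params 'else') = { 'do' }.
The FIRST sets are disjoint and neither alternative is nullable — no conflict.

No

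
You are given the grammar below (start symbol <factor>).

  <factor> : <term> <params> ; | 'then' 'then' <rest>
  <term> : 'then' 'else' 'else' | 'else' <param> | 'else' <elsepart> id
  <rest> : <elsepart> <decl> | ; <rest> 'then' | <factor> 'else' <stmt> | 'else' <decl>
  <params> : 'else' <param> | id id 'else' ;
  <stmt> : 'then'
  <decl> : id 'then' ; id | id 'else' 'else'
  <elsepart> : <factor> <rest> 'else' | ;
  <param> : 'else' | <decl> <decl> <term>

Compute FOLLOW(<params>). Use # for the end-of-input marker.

{ ; }

In <factor> : <term> <params> ;: add FIRST(;) = { ; }.
Union: FOLLOW(<params>) = { ; }.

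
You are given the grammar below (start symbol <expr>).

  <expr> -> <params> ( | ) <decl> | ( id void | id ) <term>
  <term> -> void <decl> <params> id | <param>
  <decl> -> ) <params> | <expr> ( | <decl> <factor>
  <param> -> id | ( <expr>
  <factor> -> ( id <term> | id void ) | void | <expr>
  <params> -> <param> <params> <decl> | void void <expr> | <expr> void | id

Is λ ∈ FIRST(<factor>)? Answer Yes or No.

No nonterminal in this grammar is nullable.
No production of <factor> has an RHS whose symbols are all nullable, so <factor> is not nullable.

No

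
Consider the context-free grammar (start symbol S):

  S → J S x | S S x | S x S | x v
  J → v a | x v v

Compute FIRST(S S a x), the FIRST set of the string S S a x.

Add FIRST(S) = { v, x }; S is not nullable, stop.

{ v, x }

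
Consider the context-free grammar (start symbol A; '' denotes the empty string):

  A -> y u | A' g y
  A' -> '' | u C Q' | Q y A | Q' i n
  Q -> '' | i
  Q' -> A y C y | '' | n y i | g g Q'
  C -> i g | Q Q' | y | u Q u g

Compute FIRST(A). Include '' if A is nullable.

A -> y u contributes {y}.
From A -> A' g y: A' nullable, take FIRST(A') ∪ {g} = { g, i, n, u, y }.
Union: FIRST(A) = { g, i, n, u, y }.

{ g, i, n, u, y }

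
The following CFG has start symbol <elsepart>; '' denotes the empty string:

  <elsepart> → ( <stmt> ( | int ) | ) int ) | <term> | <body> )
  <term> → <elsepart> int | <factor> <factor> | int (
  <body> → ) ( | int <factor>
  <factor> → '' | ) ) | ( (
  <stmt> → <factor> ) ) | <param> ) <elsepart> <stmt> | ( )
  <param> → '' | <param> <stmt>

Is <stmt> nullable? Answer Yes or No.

Nullable nonterminals: <elsepart>, <factor>, <param>, <term>.
No production of <stmt> has an RHS whose symbols are all nullable, so <stmt> is not nullable.

No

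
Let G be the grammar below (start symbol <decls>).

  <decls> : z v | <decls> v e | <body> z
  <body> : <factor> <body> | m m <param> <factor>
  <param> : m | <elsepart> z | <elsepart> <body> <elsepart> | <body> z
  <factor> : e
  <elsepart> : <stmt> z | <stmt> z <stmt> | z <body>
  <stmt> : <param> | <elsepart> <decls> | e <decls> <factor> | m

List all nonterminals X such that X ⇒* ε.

No nonterminal has an empty production or an RHS whose symbols are all nullable.

{ } (none)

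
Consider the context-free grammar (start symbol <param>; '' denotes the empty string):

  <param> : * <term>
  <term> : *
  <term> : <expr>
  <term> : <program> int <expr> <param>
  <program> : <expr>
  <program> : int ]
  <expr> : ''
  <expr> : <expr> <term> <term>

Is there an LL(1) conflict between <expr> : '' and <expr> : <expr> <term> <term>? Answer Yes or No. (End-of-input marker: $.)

FIRST('') = { '' } and FIRST(<expr> <term> <term>) = { *, int, '' }.
Both alternatives are nullable, violating the LL(1) condition.

Yes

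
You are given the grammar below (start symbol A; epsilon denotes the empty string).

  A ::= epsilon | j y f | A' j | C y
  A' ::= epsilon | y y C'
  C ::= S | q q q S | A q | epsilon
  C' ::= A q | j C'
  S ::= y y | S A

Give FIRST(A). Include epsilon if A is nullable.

A ::= epsilon contributes epsilon.
A ::= j y f contributes {j}.
From A ::= A' j: A' nullable, take FIRST(A') ∪ {j} = { j, y }.
From A ::= C y: C nullable, take FIRST(C) ∪ {y} = { j, q, y }.
Union: FIRST(A) = { j, q, y, epsilon }.

{ j, q, y, epsilon }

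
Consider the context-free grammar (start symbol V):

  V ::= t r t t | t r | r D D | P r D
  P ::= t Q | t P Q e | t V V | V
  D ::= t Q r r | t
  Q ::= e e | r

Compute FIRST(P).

P ::= t Q contributes {t}.
P ::= t P Q e contributes {t}.
P ::= t V V contributes {t}.
From P ::= V: add FIRST(V) = { r, t }.
Union: FIRST(P) = { r, t }.

{ r, t }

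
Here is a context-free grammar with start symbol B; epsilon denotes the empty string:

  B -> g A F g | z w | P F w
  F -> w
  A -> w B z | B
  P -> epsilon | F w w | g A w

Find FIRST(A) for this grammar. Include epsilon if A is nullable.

A -> w B z contributes {w}.
From A -> B: add FIRST(B) = { g, w, z }.
Union: FIRST(A) = { g, w, z }.

{ g, w, z }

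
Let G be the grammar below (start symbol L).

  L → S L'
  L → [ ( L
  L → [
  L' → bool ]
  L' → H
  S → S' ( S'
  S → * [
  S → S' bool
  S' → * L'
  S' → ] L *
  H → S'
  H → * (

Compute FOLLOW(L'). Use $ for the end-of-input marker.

{ $, (, *, ], bool }

In L → S L': L' is at the end, add FOLLOW(L) = { $, * }.
In S' → * L': L' is at the end, add FOLLOW(S') = { $, (, *, ], bool }.
Union: FOLLOW(L') = { $, (, *, ], bool }.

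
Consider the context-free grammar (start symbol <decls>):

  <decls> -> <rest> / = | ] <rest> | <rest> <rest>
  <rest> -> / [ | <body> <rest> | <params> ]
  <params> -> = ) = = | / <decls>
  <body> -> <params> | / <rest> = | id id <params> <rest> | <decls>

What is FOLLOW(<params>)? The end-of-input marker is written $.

{ /, =, ], id }

In <rest> -> <params> ]: add FIRST(]) = { ] }.
In <body> -> <params>: <params> is at the end, add FOLLOW(<body>) = { /, =, ], id }.
In <body> -> id id <params> <rest>: add FIRST(<rest>) = { /, =, ], id }.
Union: FOLLOW(<params>) = { /, =, ], id }.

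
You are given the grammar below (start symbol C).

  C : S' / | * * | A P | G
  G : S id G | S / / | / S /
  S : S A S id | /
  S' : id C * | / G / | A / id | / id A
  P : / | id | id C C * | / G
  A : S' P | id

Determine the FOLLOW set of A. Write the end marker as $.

In C : A P: add FIRST(P) = { /, id }.
In S : S A S id: add FIRST(S id) = { / }.
In S' : A / id: add FIRST(/ id) = { / }.
In S' : / id A: A is at the end, add FOLLOW(S') = { /, id }.
Union: FOLLOW(A) = { /, id }.

{ /, id }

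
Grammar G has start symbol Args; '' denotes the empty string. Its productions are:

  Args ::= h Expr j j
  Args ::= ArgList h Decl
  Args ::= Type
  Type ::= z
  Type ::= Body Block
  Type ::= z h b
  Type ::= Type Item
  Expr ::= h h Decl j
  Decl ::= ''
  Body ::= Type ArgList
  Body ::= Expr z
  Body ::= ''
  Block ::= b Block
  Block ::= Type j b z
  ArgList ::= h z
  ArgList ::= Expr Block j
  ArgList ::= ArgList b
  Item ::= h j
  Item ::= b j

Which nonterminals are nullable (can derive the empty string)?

Directly nullable (have an ''-production): Decl, Body.
No other nonterminal has a production whose RHS symbols are all nullable.

{ Body, Decl }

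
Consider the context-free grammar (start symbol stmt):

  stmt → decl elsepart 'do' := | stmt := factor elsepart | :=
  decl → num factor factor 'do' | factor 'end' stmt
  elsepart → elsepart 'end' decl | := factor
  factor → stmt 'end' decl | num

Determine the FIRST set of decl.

decl → num factor factor 'do' contributes {num}.
From decl → factor 'end' stmt: add FIRST(factor) = { :=, num }.
Union: FIRST(decl) = { :=, num }.

{ :=, num }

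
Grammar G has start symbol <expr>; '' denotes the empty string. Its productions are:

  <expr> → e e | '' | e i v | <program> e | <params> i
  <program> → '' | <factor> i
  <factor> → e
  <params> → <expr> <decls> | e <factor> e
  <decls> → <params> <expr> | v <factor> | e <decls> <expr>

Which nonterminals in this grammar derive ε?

Directly nullable (have an ''-production): <expr>, <program>.
No other nonterminal has a production whose RHS symbols are all nullable.

{ <expr>, <program> }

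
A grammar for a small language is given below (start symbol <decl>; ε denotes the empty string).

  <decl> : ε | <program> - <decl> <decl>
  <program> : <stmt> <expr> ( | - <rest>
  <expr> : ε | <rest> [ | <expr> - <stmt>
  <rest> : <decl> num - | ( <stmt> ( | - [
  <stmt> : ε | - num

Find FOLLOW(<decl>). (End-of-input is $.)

<decl> is the start symbol, so $ ∈ FOLLOW(<decl>).
In <decl> : <program> - <decl> <decl>: add FIRST(<decl>)\{ε} = { (, -, num }.
  Since <decl> is nullable, also add FOLLOW(<decl>) = { $, (, -, num }.
In <decl> : <program> - <decl> <decl>: <decl> is at the end, add FOLLOW(<decl>) = { $, (, -, num }.
In <rest> : <decl> num -: add FIRST(num -) = { num }.
Union: FOLLOW(<decl>) = { $, (, -, num }.

{ $, (, -, num }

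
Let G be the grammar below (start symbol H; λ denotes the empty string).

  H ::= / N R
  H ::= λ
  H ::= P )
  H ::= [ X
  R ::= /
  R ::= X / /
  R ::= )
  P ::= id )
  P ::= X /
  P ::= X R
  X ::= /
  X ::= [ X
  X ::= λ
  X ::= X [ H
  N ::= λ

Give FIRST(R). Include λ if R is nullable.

R ::= / contributes {/}.
From R ::= X / /: X nullable, take FIRST(X) ∪ {/} = { /, [ }.
R ::= ) contributes {)}.
Union: FIRST(R) = { ), /, [ }.

{ ), /, [ }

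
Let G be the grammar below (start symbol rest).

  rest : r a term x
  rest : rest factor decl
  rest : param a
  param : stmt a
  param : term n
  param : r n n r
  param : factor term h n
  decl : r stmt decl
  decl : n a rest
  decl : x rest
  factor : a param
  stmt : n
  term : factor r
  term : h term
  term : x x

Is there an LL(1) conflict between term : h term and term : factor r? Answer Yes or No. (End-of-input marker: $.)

FIRST(h term) = { h } and FIRST(factor r) = { a }.
The FIRST sets are disjoint and neither alternative is nullable — no conflict.

No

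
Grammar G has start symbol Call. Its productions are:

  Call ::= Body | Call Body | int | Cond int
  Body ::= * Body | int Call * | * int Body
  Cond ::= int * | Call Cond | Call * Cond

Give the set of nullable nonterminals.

No nonterminal has an empty production or an RHS whose symbols are all nullable.

{ } (none)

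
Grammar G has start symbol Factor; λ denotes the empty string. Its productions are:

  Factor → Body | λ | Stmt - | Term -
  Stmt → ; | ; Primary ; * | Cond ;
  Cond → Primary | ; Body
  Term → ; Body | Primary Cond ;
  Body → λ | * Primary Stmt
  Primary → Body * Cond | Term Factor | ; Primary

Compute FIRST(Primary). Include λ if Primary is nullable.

From Primary → Body * Cond: Body nullable, take FIRST(Body) ∪ {*} = { * }.
From Primary → Term Factor: add FIRST(Term) = { *, ; }.
Primary → ; Primary contributes {;}.
Union: FIRST(Primary) = { *, ; }.

{ *, ; }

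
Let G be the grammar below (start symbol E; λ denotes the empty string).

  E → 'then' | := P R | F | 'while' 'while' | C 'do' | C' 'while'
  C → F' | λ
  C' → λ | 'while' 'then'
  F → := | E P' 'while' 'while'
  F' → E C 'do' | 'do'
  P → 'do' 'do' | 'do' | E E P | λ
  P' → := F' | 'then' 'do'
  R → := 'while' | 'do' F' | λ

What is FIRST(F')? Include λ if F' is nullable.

From F' → E C 'do': add FIRST(E) = { 'do', 'then', 'while', := }.
F' → 'do' contributes {'do'}.
Union: FIRST(F') = { 'do', 'then', 'while', := }.

{ 'do', 'then', 'while', := }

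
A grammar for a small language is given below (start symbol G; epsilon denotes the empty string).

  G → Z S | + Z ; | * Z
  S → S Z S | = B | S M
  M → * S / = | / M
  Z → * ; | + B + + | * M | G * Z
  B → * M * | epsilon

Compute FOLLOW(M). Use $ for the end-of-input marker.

{ $, *, +, /, ;, = }

In S → S M: M is at the end, add FOLLOW(S) = { $, *, +, / }.
In M → / M: M is at the end, add FOLLOW(M) = { $, *, +, /, ;, = }.
In Z → * M: M is at the end, add FOLLOW(Z) = { $, *, ;, = }.
In B → * M *: add FIRST(*) = { * }.
Union: FOLLOW(M) = { $, *, +, /, ;, = }.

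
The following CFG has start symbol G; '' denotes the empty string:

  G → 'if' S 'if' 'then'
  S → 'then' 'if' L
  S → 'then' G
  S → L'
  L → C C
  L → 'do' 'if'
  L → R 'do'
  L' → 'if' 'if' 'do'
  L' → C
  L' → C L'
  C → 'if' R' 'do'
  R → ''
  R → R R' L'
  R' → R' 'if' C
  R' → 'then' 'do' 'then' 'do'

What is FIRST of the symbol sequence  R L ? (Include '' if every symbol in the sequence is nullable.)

{ 'do', 'if', 'then' }

Add FIRST(R)\{''} = { 'then' }; R is nullable, continue.
Add FIRST(L) = { 'do', 'if', 'then' }; L is not nullable, stop.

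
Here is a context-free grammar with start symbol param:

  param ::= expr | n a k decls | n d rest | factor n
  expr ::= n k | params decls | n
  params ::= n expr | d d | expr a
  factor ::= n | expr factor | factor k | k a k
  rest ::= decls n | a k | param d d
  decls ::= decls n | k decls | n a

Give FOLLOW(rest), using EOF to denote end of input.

In param ::= n d rest: rest is at the end, add FOLLOW(param) = { EOF, d }.
Union: FOLLOW(rest) = { EOF, d }.

{ EOF, d }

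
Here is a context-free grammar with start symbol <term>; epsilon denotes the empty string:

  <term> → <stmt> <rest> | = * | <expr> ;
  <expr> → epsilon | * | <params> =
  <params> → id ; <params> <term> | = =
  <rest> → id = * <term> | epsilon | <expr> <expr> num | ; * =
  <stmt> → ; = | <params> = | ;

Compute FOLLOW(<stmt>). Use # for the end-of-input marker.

In <term> → <stmt> <rest>: add FIRST(<rest>)\{epsilon} = { *, ;, =, id, num }.
  Since <rest> is nullable, also add FOLLOW(<term>) = { #, *, ;, =, id }.
Union: FOLLOW(<stmt>) = { #, *, ;, =, id, num }.

{ #, *, ;, =, id, num }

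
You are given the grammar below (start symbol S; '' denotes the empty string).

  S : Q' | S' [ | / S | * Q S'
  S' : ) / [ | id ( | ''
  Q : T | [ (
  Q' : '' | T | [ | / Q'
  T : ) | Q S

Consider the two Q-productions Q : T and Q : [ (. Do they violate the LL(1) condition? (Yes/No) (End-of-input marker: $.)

FIRST(T) = { ), [ } and FIRST([ () = { [ }.
Both contain [, so the two alternatives are not disjoint — LL(1) conflict.

Yes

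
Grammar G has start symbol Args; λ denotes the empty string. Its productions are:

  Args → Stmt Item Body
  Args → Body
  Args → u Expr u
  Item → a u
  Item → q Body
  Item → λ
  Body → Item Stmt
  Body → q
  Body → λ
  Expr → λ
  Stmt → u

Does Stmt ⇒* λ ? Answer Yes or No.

Nullable nonterminals: Args, Body, Expr, Item.
No production of Stmt has an RHS whose symbols are all nullable, so Stmt is not nullable.

No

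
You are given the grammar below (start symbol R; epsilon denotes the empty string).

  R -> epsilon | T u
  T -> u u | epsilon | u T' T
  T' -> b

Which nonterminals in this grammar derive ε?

Directly nullable (have an epsilon-production): R, T.
No other nonterminal has a production whose RHS symbols are all nullable.

{ R, T }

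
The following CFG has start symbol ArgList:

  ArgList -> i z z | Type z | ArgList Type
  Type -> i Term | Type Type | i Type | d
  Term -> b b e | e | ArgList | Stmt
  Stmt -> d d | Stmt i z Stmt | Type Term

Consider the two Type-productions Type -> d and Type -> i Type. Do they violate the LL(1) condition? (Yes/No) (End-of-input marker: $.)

FIRST(d) = { d } and FIRST(i Type) = { i }.
The FIRST sets are disjoint and neither alternative is nullable — no conflict.

No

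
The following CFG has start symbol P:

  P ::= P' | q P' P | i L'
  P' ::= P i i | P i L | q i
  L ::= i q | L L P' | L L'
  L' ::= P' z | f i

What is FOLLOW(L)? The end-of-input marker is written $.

{ $, f, i, q, z }

In P' ::= P i L: L is at the end, add FOLLOW(P') = { $, f, i, q, z }.
In L ::= L L P': add FIRST(L P') = { i }.
In L ::= L L P': add FIRST(P') = { i, q }.
In L ::= L L': add FIRST(L') = { f, i, q }.
Union: FOLLOW(L) = { $, f, i, q, z }.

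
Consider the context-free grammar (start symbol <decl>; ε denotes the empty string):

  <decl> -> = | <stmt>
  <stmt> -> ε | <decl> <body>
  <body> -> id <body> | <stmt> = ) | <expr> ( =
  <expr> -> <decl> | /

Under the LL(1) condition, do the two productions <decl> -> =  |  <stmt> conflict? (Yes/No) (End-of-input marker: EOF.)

FIRST(=) = { = } and FIRST(<stmt>) = { (, /, =, id, ε }.
Both contain =, so the two alternatives are not disjoint — LL(1) conflict.

Yes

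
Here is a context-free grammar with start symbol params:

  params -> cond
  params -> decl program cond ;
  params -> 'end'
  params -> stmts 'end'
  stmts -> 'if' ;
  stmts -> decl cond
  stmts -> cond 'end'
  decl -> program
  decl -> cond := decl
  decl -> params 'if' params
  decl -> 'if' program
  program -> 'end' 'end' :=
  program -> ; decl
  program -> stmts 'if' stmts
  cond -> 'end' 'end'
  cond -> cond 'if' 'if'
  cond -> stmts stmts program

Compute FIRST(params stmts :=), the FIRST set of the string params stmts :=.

Add FIRST(params) = { 'end', 'if', ; }; params is not nullable, stop.

{ 'end', 'if', ; }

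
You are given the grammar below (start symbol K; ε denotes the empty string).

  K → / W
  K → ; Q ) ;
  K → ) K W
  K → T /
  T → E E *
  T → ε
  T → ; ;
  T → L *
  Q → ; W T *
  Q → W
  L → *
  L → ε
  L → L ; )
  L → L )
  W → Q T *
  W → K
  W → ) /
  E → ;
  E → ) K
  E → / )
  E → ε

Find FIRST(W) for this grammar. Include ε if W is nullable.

{ ), *, /, ; }

From W → Q T *: add FIRST(Q) = { ), *, /, ; }.
From W → K: add FIRST(K) = { ), *, /, ; }.
W → ) / contributes {)}.
Union: FIRST(W) = { ), *, /, ; }.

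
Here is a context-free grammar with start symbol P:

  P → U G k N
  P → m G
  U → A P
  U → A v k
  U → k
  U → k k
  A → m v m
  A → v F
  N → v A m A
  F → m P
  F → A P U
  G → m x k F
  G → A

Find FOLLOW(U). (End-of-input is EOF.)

In P → U G k N: add FIRST(G k N) = { m, v }.
In F → A P U: U is at the end, add FOLLOW(F) = { EOF, k, m, v }.
Union: FOLLOW(U) = { EOF, k, m, v }.

{ EOF, k, m, v }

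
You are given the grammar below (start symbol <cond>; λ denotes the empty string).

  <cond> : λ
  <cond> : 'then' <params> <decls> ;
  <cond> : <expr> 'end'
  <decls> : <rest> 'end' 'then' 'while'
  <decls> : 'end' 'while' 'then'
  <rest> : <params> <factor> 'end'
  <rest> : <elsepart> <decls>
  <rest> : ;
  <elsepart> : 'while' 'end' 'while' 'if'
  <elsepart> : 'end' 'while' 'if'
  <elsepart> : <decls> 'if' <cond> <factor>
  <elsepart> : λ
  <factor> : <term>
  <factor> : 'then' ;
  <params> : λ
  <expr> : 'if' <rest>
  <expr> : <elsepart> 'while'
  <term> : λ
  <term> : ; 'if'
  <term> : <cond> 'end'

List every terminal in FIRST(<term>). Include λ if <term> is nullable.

<term> : λ contributes λ.
<term> : ; 'if' contributes {;}.
From <term> : <cond> 'end': <cond> nullable, take FIRST(<cond>) ∪ {'end'} = { 'end', 'if', 'then', 'while', ; }.
Union: FIRST(<term>) = { 'end', 'if', 'then', 'while', ;, λ }.

{ 'end', 'if', 'then', 'while', ;, λ }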